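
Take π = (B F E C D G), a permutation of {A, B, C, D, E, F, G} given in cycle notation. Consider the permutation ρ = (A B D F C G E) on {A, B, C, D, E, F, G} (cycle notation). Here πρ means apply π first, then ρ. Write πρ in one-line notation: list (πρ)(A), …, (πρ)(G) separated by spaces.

Chase each element through π then ρ: A → A → B; B → F → C; C → D → F; D → G → E; E → C → G; F → E → A; G → B → D.
Collecting the images, πρ = [B C F E G A D].

B C F E G A D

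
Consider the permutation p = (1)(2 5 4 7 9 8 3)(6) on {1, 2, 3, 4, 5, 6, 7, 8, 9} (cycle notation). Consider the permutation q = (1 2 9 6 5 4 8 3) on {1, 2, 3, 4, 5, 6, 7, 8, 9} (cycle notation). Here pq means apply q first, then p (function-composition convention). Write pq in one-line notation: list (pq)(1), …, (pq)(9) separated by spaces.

For each element, apply q then p: 1 → 2 → 5; 2 → 9 → 8; 3 → 1 → 1; 4 → 8 → 3; 5 → 4 → 7; 6 → 5 → 4; 7 → 7 → 9; 8 → 3 → 2; 9 → 6 → 6.
Collecting the images, pq = [5 8 1 3 7 4 9 2 6].

5 8 1 3 7 4 9 2 6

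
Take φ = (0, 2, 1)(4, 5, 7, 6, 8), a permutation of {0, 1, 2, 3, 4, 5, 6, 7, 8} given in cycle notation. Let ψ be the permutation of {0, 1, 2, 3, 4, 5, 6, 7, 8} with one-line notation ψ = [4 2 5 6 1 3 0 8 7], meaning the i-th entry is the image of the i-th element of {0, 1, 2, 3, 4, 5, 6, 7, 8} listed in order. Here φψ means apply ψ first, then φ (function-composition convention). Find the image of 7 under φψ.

4

First apply ψ: ψ(7) = 8, then φ(8) = 4. Thus (φψ)(7) = 4.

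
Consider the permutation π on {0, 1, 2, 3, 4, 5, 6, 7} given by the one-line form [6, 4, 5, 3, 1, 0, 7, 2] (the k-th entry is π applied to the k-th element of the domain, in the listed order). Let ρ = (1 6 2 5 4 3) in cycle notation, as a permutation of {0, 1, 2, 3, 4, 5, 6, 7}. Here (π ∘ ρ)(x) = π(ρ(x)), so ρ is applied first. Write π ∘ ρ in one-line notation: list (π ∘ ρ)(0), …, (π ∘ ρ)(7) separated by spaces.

(π ∘ ρ)(x) = π(ρ(x)). Computing each image: π(ρ(0)) = π(0) = 6, π(ρ(1)) = π(6) = 7, π(ρ(2)) = π(5) = 0, π(ρ(3)) = π(1) = 4, π(ρ(4)) = π(3) = 3, π(ρ(5)) = π(4) = 1, π(ρ(6)) = π(2) = 5, π(ρ(7)) = π(7) = 2.
Hence π ∘ ρ = [6 7 0 4 3 1 5 2].

6 7 0 4 3 1 5 2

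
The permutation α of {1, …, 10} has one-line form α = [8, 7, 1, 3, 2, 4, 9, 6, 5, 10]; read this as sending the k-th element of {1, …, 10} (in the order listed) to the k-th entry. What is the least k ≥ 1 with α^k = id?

20

The disjoint-cycle form of α has cycle lengths 5, 4, 1.
The order of α is the least common multiple of its cycle lengths: lcm(5, 4) = 20.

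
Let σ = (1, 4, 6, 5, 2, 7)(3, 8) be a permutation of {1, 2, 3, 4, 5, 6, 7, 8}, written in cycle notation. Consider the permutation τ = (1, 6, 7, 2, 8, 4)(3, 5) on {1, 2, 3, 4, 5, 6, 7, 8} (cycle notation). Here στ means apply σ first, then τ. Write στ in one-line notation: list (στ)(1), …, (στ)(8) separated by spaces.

1 2 4 7 8 3 6 5

(στ)(x) = τ(σ(x)). Computing each image: τ(σ(1)) = τ(4) = 1, τ(σ(2)) = τ(7) = 2, τ(σ(3)) = τ(8) = 4, τ(σ(4)) = τ(6) = 7, τ(σ(5)) = τ(2) = 8, τ(σ(6)) = τ(5) = 3, τ(σ(7)) = τ(1) = 6, τ(σ(8)) = τ(3) = 5.
Hence στ = [1 2 4 7 8 3 6 5].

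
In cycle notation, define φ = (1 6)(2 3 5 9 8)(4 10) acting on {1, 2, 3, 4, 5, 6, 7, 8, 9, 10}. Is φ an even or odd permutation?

even

The cycle lengths are 5, 2, 2, 1.
A cycle is odd iff its length is even; φ has 2 even-length cycles, so sgn(φ) = (−1)^2 and φ is even.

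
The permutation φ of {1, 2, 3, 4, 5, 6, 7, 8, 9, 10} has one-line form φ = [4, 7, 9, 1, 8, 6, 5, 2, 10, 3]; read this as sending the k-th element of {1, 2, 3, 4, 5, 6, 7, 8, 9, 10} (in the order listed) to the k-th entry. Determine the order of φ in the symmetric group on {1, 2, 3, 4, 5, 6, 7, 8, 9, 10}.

Writing φ as disjoint cycles, the cycle lengths are 4, 3, 2, 1.
Since disjoint cycles commute, ord(φ) = lcm(4, 3, 2) = 12.

12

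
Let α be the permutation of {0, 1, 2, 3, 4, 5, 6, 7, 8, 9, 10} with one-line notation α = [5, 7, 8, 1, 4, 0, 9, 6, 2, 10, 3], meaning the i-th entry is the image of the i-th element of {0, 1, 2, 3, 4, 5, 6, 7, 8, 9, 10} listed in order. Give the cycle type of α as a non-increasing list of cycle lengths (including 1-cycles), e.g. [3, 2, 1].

[6, 2, 2, 1]

The disjoint cycles are (0 5)(1 7 6 9 10 3)(2 8)(4), with lengths 6, 2, 2, 1 in non-increasing order.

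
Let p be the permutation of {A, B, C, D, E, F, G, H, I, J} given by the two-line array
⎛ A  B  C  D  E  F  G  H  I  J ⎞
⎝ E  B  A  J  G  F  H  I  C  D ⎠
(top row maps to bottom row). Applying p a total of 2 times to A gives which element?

Tracing A → E → … returns to A after 6 steps, so A lies in a 6-cycle (A, E, G, H, I, C).
Advancing 2 steps from A: A → E → G.

G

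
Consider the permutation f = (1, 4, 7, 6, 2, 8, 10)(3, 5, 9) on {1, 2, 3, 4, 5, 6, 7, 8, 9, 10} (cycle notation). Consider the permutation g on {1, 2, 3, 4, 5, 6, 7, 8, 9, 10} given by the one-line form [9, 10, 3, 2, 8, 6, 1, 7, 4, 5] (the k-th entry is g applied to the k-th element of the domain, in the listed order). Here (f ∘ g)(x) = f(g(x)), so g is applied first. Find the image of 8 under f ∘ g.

6

(f ∘ g)(8) = f(g(8)). g(8) = 7, then f(7) = 6. So (f ∘ g)(8) = 6.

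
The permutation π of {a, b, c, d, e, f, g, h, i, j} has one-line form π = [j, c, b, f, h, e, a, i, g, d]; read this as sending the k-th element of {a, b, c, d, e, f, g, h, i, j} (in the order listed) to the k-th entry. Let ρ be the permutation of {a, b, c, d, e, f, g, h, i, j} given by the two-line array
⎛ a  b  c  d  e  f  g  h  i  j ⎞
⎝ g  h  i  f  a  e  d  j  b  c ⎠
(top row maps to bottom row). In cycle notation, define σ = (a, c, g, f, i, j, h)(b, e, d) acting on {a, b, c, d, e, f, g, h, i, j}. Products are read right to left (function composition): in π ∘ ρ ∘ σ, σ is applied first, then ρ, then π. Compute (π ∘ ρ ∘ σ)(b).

j

Chase b: σ(b) = e; ρ(e) = a; π(a) = j. Hence (π ∘ ρ ∘ σ)(b) = j.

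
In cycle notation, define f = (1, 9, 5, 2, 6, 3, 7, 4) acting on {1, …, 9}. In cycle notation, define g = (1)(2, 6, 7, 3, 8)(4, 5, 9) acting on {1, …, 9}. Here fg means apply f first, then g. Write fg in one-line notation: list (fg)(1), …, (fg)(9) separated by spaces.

4 7 3 1 6 8 5 2 9

For each element, apply f then g: 1 → 9 → 4; 2 → 6 → 7; 3 → 7 → 3; 4 → 1 → 1; 5 → 2 → 6; 6 → 3 → 8; 7 → 4 → 5; 8 → 8 → 2; 9 → 5 → 9.
So fg in one-line form is 4 7 3 1 6 8 5 2 9.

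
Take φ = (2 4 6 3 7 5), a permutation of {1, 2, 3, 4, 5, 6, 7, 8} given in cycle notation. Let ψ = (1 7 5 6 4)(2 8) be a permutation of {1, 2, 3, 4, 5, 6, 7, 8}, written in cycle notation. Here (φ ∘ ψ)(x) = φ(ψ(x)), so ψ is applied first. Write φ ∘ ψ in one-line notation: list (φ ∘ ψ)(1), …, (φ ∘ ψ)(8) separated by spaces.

5 8 7 1 3 6 2 4

Chase each element through ψ then φ: 1 → 7 → 5; 2 → 8 → 8; 3 → 3 → 7; 4 → 1 → 1; 5 → 6 → 3; 6 → 4 → 6; 7 → 5 → 2; 8 → 2 → 4.
Collecting the images, φ ∘ ψ = [5 8 7 1 3 6 2 4].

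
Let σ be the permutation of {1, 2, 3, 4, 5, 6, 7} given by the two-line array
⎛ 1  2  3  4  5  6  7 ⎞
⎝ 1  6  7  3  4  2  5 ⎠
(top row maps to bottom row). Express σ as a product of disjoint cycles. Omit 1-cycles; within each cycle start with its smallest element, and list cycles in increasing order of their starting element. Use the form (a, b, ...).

(2, 6)(3, 7, 5, 4)

Iterating σ from 2 gives 2 → 6 → 2; that is the 2-cycle (2, 6).
Repeating from the next unused element and collecting all non-trivial cycles gives (2, 6)(3, 7, 5, 4).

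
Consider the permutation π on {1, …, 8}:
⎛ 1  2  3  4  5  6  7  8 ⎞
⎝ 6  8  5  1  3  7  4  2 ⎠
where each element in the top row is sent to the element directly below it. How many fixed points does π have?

No element satisfies π(x) = x, so there are 0 fixed points.

0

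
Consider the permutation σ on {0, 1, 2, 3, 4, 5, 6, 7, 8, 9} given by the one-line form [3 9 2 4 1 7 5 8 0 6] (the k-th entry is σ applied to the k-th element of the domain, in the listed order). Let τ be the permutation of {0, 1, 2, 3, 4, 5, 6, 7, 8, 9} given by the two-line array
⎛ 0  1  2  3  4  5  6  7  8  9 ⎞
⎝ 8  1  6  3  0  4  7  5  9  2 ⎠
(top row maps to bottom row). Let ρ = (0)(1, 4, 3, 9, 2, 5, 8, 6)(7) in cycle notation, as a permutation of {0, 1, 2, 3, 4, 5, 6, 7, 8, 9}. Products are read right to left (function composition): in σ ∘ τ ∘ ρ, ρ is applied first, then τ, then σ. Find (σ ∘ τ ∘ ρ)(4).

Chase 4: ρ(4) = 3; τ(3) = 3; σ(3) = 4. Hence (σ ∘ τ ∘ ρ)(4) = 4.

4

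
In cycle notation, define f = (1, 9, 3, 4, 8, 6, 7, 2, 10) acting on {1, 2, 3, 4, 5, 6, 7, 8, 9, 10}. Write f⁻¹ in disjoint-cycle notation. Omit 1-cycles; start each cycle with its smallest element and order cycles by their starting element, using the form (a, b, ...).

(1, 10, 2, 7, 6, 8, 4, 3, 9)

If f sends a → b within a cycle, f⁻¹ sends b → a; equivalently, reverse each cycle.
Reversing each cycle of f and rotating so the smallest element leads gives (1, 10, 2, 7, 6, 8, 4, 3, 9).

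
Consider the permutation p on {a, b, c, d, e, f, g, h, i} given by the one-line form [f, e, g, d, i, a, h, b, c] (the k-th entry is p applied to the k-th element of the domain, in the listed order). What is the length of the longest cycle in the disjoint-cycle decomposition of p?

Decomposing into disjoint cycles gives (a, f)(b, e, i, c, g, h); the longest has length 6.

6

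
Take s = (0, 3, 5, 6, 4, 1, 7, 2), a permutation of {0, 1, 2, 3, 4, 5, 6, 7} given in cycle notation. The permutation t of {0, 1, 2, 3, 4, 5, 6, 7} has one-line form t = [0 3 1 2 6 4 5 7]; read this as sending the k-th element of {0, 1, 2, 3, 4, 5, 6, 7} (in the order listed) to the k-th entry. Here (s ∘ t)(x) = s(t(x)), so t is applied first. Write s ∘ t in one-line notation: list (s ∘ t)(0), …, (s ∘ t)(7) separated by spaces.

For each element, apply t then s: 0 → 0 → 3; 1 → 3 → 5; 2 → 1 → 7; 3 → 2 → 0; 4 → 6 → 4; 5 → 4 → 1; 6 → 5 → 6; 7 → 7 → 2.
So s ∘ t in one-line form is 3 5 7 0 4 1 6 2.

3 5 7 0 4 1 6 2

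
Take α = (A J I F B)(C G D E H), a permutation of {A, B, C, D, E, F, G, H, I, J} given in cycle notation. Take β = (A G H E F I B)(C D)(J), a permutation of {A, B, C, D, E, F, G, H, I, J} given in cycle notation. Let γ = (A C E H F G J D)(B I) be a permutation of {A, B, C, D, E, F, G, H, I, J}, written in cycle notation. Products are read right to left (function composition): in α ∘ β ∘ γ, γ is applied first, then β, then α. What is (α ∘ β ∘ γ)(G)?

I

Chase G: γ(G) = J; β(J) = J; α(J) = I. Hence (α ∘ β ∘ γ)(G) = I.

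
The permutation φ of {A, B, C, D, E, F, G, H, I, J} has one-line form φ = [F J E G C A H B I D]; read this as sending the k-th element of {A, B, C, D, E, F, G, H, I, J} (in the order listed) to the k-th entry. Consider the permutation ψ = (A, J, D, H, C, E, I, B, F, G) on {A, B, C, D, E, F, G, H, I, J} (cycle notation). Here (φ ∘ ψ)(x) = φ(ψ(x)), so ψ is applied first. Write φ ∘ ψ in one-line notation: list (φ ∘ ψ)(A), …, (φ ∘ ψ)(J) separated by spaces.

D A C B I H F E J G

(φ ∘ ψ)(x) = φ(ψ(x)). Computing each image: φ(ψ(A)) = φ(J) = D, φ(ψ(B)) = φ(F) = A, φ(ψ(C)) = φ(E) = C, φ(ψ(D)) = φ(H) = B, φ(ψ(E)) = φ(I) = I, φ(ψ(F)) = φ(G) = H, φ(ψ(G)) = φ(A) = F, φ(ψ(H)) = φ(C) = E, φ(ψ(I)) = φ(B) = J, φ(ψ(J)) = φ(D) = G.
Hence φ ∘ ψ = [D A C B I H F E J G].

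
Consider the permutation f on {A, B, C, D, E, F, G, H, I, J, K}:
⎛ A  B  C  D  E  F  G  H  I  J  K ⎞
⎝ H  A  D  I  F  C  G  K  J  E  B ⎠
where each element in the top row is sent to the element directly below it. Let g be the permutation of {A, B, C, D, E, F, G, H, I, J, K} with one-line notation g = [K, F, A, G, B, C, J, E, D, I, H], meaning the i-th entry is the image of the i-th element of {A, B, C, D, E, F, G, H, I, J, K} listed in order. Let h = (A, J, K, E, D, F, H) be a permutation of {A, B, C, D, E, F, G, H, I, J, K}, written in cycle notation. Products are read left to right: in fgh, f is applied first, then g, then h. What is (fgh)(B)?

(fgh)(B) = h(g(f(B))). f(B) = A, then g(A) = K, then h(K) = E, so the result is E.

E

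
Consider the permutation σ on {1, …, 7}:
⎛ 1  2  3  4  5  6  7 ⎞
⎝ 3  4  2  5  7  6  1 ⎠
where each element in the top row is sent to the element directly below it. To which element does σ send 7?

1

The entry below 7 in the array is 1, so σ(7) = 1.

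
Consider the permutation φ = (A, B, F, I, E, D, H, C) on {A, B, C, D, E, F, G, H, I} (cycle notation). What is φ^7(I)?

F

I lies in the 8-cycle (A, B, F, I, E, D, H, C).
Advancing 7 steps from I: I → E → D → H → C → A → B → F.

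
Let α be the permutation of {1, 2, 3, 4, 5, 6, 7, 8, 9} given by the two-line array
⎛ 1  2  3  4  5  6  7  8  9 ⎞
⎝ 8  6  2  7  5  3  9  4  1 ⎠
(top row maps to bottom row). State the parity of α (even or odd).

In disjoint-cycle form the cycle lengths are 5, 3, 1.
A cycle of length ℓ contributes ℓ−1 transpositions, so α is a product of 4 + 2 = 6 transpositions — even.

even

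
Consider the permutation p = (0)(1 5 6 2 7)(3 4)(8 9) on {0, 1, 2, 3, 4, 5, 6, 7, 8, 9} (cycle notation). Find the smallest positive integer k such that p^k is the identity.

10

The disjoint cycles have lengths 5, 2, 2, 1.
The order of p is the least common multiple of its cycle lengths: lcm(5, 2, 2) = 10.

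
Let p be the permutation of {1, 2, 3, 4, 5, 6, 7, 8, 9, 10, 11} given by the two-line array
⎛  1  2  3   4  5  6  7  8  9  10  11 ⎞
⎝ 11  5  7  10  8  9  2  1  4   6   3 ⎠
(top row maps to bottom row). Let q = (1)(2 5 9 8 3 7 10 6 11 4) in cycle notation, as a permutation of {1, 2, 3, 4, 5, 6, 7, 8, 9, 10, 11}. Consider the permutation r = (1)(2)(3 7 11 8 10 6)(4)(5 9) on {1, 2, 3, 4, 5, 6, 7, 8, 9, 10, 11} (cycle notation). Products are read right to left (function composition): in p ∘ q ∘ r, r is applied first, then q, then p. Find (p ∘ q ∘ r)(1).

Chase 1: r(1) = 1; q(1) = 1; p(1) = 11. Hence (p ∘ q ∘ r)(1) = 11.

11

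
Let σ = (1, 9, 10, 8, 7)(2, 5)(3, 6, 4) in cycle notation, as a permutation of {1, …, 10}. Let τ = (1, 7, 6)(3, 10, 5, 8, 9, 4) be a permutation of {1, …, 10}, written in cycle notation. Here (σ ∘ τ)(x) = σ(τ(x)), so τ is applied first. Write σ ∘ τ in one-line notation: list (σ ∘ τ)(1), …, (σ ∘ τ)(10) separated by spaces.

For each element, apply τ then σ: 1 → 7 → 1; 2 → 2 → 5; 3 → 10 → 8; 4 → 3 → 6; 5 → 8 → 7; 6 → 1 → 9; 7 → 6 → 4; 8 → 9 → 10; 9 → 4 → 3; 10 → 5 → 2.
So σ ∘ τ in one-line form is 1 5 8 6 7 9 4 10 3 2.

1 5 8 6 7 9 4 10 3 2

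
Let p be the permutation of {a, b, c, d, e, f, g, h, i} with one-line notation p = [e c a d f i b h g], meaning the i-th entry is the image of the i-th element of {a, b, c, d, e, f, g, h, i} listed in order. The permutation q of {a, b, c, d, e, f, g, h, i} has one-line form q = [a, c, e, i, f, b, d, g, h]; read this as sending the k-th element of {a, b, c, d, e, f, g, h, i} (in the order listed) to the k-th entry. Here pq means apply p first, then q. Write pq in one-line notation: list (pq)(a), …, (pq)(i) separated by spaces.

f e a i b h c g d

(pq)(x) = q(p(x)). Computing each image: q(p(a)) = q(e) = f, q(p(b)) = q(c) = e, q(p(c)) = q(a) = a, q(p(d)) = q(d) = i, q(p(e)) = q(f) = b, q(p(f)) = q(i) = h, q(p(g)) = q(b) = c, q(p(h)) = q(h) = g, q(p(i)) = q(g) = d.
Hence pq = [f e a i b h c g d].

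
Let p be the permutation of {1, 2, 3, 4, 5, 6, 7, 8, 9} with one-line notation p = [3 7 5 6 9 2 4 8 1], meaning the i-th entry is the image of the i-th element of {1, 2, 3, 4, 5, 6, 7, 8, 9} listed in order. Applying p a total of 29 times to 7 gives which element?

4

Tracing 7 → 4 → … returns to 7 after 4 steps, so 7 lies in a 4-cycle (2 7 4 6).
On a 4-cycle, p^4 is the identity, so p^29 = p^1 there (29 ≡ 1 mod 4).
Stepping 1 place around the cycle: 7 → 4.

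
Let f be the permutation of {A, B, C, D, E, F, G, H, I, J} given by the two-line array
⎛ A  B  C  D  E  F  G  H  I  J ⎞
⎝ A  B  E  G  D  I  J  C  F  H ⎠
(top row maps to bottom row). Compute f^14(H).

E

Tracing H → C → … returns to H after 6 steps, so H lies in a 6-cycle (C E D G J H).
Powers repeat with period 6 on this cycle, and 14 mod 6 = 2, so f^14(H) = f^2(H).
Stepping 2 places around the cycle: H → C → E.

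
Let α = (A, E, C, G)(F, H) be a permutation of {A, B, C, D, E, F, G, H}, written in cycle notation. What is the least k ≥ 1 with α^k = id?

The cycle type of α is (4, 2, 1, 1).
Since disjoint cycles commute, ord(α) = lcm(4, 2) = 4.

4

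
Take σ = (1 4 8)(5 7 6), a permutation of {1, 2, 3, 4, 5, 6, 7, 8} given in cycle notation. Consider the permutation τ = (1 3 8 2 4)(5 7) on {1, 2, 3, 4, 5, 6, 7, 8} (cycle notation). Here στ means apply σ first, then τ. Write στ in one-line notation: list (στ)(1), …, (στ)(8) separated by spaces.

For each element, apply σ then τ: 1 → 4 → 1; 2 → 2 → 4; 3 → 3 → 8; 4 → 8 → 2; 5 → 7 → 5; 6 → 5 → 7; 7 → 6 → 6; 8 → 1 → 3.
So στ in one-line form is 1 4 8 2 5 7 6 3.

1 4 8 2 5 7 6 3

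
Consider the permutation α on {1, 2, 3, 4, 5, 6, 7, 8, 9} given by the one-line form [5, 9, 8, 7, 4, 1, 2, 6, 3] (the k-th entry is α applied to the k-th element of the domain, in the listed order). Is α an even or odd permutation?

In disjoint-cycle form the cycle lengths are 9.
A cycle of length ℓ contributes ℓ−1 transpositions, so α is a product of 8 transpositions — even.

even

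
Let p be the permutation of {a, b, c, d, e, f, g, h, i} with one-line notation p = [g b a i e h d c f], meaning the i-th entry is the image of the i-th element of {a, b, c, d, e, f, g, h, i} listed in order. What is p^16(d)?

Tracing d → i → … returns to d after 7 steps, so d lies in a 7-cycle (a, g, d, i, f, h, c).
Powers repeat with period 7 on this cycle, and 16 mod 7 = 2, so p^16(d) = p^2(d).
Advancing 2 steps from d: d → i → f.

f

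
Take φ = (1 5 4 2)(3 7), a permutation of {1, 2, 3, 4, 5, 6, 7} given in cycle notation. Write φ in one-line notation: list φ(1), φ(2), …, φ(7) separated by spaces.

5 1 7 2 4 6 3

Reading each image from the cycles: 1↦5, 2↦1, 3↦7, 4↦2, 5↦4, 6↦6, 7↦3.
So the one-line form is 5 1 7 2 4 6 3.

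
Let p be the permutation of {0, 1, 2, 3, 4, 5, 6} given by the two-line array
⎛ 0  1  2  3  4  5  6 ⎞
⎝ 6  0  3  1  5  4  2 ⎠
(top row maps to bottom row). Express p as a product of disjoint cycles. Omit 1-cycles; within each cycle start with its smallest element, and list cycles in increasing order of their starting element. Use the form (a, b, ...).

Start at 0 and follow images: 0 → 6 → 2 → 3 → 1 → 0, giving the cycle (0, 6, 2, 3, 1).
Continuing from each remaining unvisited element yields (0, 6, 2, 3, 1)(4, 5).

(0, 6, 2, 3, 1)(4, 5)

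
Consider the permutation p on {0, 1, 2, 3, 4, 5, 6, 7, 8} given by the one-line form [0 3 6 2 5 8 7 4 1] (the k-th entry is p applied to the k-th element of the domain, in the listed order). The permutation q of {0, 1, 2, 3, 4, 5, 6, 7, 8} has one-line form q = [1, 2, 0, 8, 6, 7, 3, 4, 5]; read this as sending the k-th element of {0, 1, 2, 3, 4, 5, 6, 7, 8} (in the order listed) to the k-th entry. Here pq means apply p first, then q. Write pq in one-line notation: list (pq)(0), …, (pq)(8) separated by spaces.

1 8 3 0 7 5 4 6 2

(pq)(x) = q(p(x)). Computing each image: q(p(0)) = q(0) = 1, q(p(1)) = q(3) = 8, q(p(2)) = q(6) = 3, q(p(3)) = q(2) = 0, q(p(4)) = q(5) = 7, q(p(5)) = q(8) = 5, q(p(6)) = q(7) = 4, q(p(7)) = q(4) = 6, q(p(8)) = q(1) = 2.
Hence pq = [1 8 3 0 7 5 4 6 2].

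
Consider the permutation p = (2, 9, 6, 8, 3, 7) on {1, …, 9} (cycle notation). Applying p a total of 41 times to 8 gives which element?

6

8 lies in the 6-cycle (2, 9, 6, 8, 3, 7).
Powers repeat with period 6 on this cycle, and 41 mod 6 = 5, so p^41(8) = p^5(8).
Stepping 5 places around the cycle: 8 → 3 → 7 → 2 → 9 → 6.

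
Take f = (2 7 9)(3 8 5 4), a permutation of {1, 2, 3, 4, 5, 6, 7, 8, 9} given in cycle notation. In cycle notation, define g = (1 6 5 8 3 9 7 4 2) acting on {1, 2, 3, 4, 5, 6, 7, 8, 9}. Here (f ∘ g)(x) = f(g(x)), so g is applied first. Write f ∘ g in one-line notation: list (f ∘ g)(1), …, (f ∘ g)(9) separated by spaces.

Chase each element through g then f: 1 → 6 → 6; 2 → 1 → 1; 3 → 9 → 2; 4 → 2 → 7; 5 → 8 → 5; 6 → 5 → 4; 7 → 4 → 3; 8 → 3 → 8; 9 → 7 → 9.
Collecting the images, f ∘ g = [6 1 2 7 5 4 3 8 9].

6 1 2 7 5 4 3 8 9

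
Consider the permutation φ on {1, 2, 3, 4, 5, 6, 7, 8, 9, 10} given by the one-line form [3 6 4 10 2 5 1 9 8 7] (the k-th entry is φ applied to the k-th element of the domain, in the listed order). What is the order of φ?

30

Writing φ as disjoint cycles, the cycle lengths are 5, 3, 2.
The order is lcm(5, 3, 2) = 30.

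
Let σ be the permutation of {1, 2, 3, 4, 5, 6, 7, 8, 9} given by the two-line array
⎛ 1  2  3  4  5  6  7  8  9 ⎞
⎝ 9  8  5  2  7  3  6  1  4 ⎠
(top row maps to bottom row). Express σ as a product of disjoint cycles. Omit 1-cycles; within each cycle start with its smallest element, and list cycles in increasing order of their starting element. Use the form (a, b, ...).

(1, 9, 4, 2, 8)(3, 5, 7, 6)

Start at 1 and follow images: 1 → 9 → 4 → 2 → 8 → 1, giving the cycle (1, 9, 4, 2, 8).
Continuing from each remaining unvisited element yields (1, 9, 4, 2, 8)(3, 5, 7, 6).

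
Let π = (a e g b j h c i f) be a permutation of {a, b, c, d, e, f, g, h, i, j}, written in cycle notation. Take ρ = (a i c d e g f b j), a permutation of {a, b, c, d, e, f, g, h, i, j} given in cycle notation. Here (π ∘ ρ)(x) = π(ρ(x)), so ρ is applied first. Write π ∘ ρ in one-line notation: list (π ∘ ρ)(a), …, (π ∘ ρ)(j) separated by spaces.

f h d g b j a c i e

(π ∘ ρ)(x) = π(ρ(x)). Computing each image: π(ρ(a)) = π(i) = f, π(ρ(b)) = π(j) = h, π(ρ(c)) = π(d) = d, π(ρ(d)) = π(e) = g, π(ρ(e)) = π(g) = b, π(ρ(f)) = π(b) = j, π(ρ(g)) = π(f) = a, π(ρ(h)) = π(h) = c, π(ρ(i)) = π(c) = i, π(ρ(j)) = π(a) = e.
Hence π ∘ ρ = [f h d g b j a c i e].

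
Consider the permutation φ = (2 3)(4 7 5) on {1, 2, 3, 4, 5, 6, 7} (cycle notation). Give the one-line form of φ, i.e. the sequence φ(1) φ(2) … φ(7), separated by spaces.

1 3 2 7 4 6 5

Reading each image from the cycles: 1↦1, 2↦3, 3↦2, 4↦7, 5↦4, 6↦6, 7↦5.
So the one-line form is 1 3 2 7 4 6 5.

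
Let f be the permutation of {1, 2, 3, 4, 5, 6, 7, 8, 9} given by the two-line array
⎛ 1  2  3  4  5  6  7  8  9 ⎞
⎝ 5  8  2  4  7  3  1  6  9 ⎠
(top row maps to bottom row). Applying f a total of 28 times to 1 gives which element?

5

Tracing 1 → 5 → … returns to 1 after 3 steps, so 1 lies in a 3-cycle (1 5 7).
On a 3-cycle, f^3 is the identity, so f^28 = f^1 there (28 ≡ 1 mod 3).
Advancing 1 step from 1: 1 → 5.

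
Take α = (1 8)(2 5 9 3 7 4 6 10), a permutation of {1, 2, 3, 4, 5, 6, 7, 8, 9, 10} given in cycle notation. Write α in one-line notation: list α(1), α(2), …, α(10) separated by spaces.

8 5 7 6 9 10 4 1 3 2

Reading each image from the cycles: 1↦8, 2↦5, 3↦7, 4↦6, 5↦9, 6↦10, 7↦4, 8↦1, 9↦3, 10↦2.
Listing these in domain order gives 8 5 7 6 9 10 4 1 3 2.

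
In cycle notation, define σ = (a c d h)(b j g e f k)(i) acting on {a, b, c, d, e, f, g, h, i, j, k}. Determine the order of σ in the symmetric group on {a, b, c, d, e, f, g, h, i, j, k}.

The disjoint cycles have lengths 6, 4, 1.
Since disjoint cycles commute, ord(σ) = lcm(6, 4) = 12.

12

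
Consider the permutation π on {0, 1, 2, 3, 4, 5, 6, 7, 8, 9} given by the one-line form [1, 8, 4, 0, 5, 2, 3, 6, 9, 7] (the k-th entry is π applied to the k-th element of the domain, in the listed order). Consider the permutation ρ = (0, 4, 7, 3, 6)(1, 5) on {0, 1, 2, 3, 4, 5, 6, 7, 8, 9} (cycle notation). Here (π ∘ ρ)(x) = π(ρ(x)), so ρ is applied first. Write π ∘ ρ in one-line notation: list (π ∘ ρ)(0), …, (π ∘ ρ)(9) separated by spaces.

(π ∘ ρ)(x) = π(ρ(x)). Computing each image: π(ρ(0)) = π(4) = 5, π(ρ(1)) = π(5) = 2, π(ρ(2)) = π(2) = 4, π(ρ(3)) = π(6) = 3, π(ρ(4)) = π(7) = 6, π(ρ(5)) = π(1) = 8, π(ρ(6)) = π(0) = 1, π(ρ(7)) = π(3) = 0, π(ρ(8)) = π(8) = 9, π(ρ(9)) = π(9) = 7.
Hence π ∘ ρ = [5 2 4 3 6 8 1 0 9 7].

5 2 4 3 6 8 1 0 9 7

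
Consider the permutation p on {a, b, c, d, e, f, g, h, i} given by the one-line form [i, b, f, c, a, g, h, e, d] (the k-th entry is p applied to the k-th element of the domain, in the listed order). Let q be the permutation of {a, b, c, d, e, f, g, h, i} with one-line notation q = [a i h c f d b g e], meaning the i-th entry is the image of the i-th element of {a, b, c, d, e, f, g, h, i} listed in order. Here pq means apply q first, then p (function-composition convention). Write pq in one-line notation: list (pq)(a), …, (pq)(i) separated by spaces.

i d e f g c b h a

For each element, apply q then p: a → a → i; b → i → d; c → h → e; d → c → f; e → f → g; f → d → c; g → b → b; h → g → h; i → e → a.
So pq in one-line form is i d e f g c b h a.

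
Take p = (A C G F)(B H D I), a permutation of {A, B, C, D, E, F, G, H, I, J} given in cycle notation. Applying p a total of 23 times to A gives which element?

A lies in the 4-cycle (A C G F).
On a 4-cycle, p^4 is the identity, so p^23 = p^3 there (23 ≡ 3 mod 4).
Stepping 3 places around the cycle: A → C → G → F.

F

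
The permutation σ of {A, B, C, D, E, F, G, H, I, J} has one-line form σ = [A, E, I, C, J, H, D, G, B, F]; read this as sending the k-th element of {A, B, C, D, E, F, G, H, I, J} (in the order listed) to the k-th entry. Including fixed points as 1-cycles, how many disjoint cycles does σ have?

The cycle decomposition is (A)(B, E, J, F, H, G, D, C, I), which has 2 cycles (counting 1-cycles).

2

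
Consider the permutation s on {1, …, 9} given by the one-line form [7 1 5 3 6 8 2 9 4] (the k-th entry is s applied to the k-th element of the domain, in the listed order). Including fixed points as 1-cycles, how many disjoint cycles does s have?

The cycle decomposition is (1 7 2)(3 5 6 8 9 4), which has 2 cycles (counting 1-cycles).

2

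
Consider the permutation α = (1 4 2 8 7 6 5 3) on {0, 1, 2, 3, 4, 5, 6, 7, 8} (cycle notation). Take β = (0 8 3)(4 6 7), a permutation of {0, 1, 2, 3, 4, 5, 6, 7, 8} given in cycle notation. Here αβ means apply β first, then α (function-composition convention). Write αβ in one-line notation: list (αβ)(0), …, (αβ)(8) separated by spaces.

7 4 8 0 5 3 6 2 1

(αβ)(x) = α(β(x)). Computing each image: α(β(0)) = α(8) = 7, α(β(1)) = α(1) = 4, α(β(2)) = α(2) = 8, α(β(3)) = α(0) = 0, α(β(4)) = α(6) = 5, α(β(5)) = α(5) = 3, α(β(6)) = α(7) = 6, α(β(7)) = α(4) = 2, α(β(8)) = α(3) = 1.
Hence αβ = [7 4 8 0 5 3 6 2 1].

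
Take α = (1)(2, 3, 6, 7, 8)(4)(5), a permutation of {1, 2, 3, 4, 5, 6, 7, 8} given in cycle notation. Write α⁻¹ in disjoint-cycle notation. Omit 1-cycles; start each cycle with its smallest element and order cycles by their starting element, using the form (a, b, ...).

(2, 8, 7, 6, 3)

The inverse reverses each cycle.
After reversing and putting each cycle's least element first, α⁻¹ = (2, 8, 7, 6, 3).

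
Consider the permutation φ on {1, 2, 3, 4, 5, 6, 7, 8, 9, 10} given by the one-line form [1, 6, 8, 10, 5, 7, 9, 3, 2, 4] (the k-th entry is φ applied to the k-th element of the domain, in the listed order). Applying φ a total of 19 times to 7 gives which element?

Tracing 7 → 9 → … returns to 7 after 4 steps, so 7 lies in a 4-cycle (2 6 7 9).
Since the cycle has length 4, φ^19 acts on it the same as φ^3 (19 mod 4 = 3).
Advancing 3 steps from 7: 7 → 9 → 2 → 6.

6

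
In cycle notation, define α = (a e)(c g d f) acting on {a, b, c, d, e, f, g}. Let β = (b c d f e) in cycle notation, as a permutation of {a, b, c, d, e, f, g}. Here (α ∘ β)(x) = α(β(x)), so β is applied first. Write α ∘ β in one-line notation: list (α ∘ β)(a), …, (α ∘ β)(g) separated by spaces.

(α ∘ β)(x) = α(β(x)). Computing each image: α(β(a)) = α(a) = e, α(β(b)) = α(c) = g, α(β(c)) = α(d) = f, α(β(d)) = α(f) = c, α(β(e)) = α(b) = b, α(β(f)) = α(e) = a, α(β(g)) = α(g) = d.
Hence α ∘ β = [e g f c b a d].

e g f c b a d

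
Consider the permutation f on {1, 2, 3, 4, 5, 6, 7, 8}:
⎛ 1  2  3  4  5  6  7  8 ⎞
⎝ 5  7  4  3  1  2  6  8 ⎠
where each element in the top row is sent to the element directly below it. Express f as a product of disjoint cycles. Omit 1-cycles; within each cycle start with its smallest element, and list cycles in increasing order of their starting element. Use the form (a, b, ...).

(1, 5)(2, 7, 6)(3, 4)

From 1: 1 → 5 → 1, closing the cycle (1, 5).
Repeating from the next unused element and collecting all non-trivial cycles gives (1, 5)(2, 7, 6)(3, 4).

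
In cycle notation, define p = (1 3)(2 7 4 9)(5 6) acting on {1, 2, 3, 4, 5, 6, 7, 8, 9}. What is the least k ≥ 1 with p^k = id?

4

The disjoint cycles have lengths 4, 2, 2, 1.
Since disjoint cycles commute, ord(p) = lcm(4, 2, 2) = 4.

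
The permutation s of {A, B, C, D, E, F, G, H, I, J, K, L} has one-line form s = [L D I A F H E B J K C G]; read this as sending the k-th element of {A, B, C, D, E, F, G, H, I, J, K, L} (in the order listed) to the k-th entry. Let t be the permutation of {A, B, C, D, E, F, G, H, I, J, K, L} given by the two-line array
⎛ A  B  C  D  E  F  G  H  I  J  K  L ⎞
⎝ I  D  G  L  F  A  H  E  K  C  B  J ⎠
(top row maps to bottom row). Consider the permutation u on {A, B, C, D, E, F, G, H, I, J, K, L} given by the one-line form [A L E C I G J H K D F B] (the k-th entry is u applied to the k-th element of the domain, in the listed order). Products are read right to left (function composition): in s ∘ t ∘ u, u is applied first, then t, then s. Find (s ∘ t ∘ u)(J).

G

(s ∘ t ∘ u)(J) = s(t(u(J))). u(J) = D, then t(D) = L, then s(L) = G, so the result is G.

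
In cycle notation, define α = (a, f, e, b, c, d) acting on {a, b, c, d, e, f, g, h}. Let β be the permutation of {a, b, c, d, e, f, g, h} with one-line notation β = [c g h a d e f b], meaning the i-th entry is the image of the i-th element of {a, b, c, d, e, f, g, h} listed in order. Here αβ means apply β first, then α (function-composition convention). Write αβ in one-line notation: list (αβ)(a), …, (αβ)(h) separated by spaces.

(αβ)(x) = α(β(x)). Computing each image: α(β(a)) = α(c) = d, α(β(b)) = α(g) = g, α(β(c)) = α(h) = h, α(β(d)) = α(a) = f, α(β(e)) = α(d) = a, α(β(f)) = α(e) = b, α(β(g)) = α(f) = e, α(β(h)) = α(b) = c.
Hence αβ = [d g h f a b e c].

d g h f a b e c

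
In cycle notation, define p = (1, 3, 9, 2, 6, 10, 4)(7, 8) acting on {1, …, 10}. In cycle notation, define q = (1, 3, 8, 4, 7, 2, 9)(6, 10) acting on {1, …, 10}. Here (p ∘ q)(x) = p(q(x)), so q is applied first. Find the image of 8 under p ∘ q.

1

q(8) = 4, then p(4) = 1; composing gives (p ∘ q)(8) = 1.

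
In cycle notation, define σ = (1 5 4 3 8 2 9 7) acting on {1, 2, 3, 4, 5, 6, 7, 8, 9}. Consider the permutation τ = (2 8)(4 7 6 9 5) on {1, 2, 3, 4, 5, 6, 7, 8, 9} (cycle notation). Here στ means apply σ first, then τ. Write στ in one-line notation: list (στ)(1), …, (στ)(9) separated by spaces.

4 5 2 3 7 9 1 8 6

(στ)(x) = τ(σ(x)). Computing each image: τ(σ(1)) = τ(5) = 4, τ(σ(2)) = τ(9) = 5, τ(σ(3)) = τ(8) = 2, τ(σ(4)) = τ(3) = 3, τ(σ(5)) = τ(4) = 7, τ(σ(6)) = τ(6) = 9, τ(σ(7)) = τ(1) = 1, τ(σ(8)) = τ(2) = 8, τ(σ(9)) = τ(7) = 6.
Hence στ = [4 5 2 3 7 9 1 8 6].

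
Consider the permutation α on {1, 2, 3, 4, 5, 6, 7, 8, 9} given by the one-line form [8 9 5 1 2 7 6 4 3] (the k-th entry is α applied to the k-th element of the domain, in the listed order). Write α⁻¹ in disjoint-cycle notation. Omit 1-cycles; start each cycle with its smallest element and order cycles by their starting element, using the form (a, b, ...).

The cycle decomposition of α is (1, 8, 4)(2, 9, 3, 5)(6, 7).
Reversing each cycle (and rotating so the smallest element leads) gives α⁻¹ = (1, 4, 8)(2, 5, 3, 9)(6, 7).

(1, 4, 8)(2, 5, 3, 9)(6, 7)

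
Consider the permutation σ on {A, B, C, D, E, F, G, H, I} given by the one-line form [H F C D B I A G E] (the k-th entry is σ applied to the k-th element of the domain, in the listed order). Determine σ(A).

H

A is element number 1 of the domain, and entry number 1 of the one-line form is H, so σ(A) = H.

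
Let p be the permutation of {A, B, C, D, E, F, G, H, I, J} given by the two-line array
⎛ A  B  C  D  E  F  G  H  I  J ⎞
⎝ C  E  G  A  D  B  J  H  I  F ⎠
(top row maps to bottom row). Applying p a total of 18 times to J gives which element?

B

Tracing J → F → … returns to J after 8 steps, so J lies in an 8-cycle (A C G J F B E D).
Since the cycle has length 8, p^18 acts on it the same as p^2 (18 mod 8 = 2).
Stepping 2 places around the cycle: J → F → B.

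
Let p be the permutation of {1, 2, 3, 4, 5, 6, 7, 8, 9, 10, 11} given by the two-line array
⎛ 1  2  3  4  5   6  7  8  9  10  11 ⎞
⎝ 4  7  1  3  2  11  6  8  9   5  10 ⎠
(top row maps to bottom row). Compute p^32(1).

Tracing 1 → 4 → … returns to 1 after 3 steps, so 1 lies in a 3-cycle (1, 4, 3).
Since the cycle has length 3, p^32 acts on it the same as p^2 (32 mod 3 = 2).
Stepping 2 places around the cycle: 1 → 4 → 3.

3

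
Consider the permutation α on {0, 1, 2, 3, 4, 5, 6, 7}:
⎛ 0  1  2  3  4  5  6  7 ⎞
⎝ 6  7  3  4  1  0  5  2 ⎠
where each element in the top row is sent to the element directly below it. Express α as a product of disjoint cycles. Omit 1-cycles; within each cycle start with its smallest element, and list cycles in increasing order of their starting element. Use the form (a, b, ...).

(0, 6, 5)(1, 7, 2, 3, 4)

From 0: 0 → 6 → 5 → 0, closing the cycle (0, 6, 5).
Continuing from each remaining unvisited element yields (0, 6, 5)(1, 7, 2, 3, 4).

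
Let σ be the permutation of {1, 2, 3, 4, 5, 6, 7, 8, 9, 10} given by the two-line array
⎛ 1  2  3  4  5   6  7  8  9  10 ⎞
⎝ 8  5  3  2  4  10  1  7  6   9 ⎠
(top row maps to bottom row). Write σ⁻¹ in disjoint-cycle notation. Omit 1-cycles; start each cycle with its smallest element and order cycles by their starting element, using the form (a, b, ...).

(1, 7, 8)(2, 4, 5)(6, 9, 10)

First write σ in disjoint cycles: (1, 8, 7)(2, 5, 4)(6, 10, 9).
Reversing each cycle (and rotating so the smallest element leads) gives σ⁻¹ = (1, 7, 8)(2, 4, 5)(6, 9, 10).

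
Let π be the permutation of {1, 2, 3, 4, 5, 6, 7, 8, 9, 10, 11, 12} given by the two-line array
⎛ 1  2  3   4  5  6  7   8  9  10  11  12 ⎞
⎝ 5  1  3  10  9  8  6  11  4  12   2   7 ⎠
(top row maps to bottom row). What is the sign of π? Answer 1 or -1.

1

In disjoint-cycle form the cycle lengths are 11, 1.
A cycle is odd iff its length is even; π has 0 even-length cycles, so sgn(π) = (−1)^0 and π is even.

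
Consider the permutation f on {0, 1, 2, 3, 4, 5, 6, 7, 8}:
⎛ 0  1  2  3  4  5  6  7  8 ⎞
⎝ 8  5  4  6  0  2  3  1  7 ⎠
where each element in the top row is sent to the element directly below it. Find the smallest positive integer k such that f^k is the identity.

Decomposing into disjoint cycles gives cycle lengths 7, 2.
The order of f is the least common multiple of its cycle lengths: lcm(7, 2) = 14.

14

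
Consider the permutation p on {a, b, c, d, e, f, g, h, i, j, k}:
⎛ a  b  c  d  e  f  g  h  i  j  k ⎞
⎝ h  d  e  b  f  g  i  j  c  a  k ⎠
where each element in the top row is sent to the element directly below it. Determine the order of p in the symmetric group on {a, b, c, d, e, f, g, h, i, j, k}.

30

Writing p as disjoint cycles, the cycle lengths are 5, 3, 2, 1.
The order is lcm(5, 3, 2) = 30.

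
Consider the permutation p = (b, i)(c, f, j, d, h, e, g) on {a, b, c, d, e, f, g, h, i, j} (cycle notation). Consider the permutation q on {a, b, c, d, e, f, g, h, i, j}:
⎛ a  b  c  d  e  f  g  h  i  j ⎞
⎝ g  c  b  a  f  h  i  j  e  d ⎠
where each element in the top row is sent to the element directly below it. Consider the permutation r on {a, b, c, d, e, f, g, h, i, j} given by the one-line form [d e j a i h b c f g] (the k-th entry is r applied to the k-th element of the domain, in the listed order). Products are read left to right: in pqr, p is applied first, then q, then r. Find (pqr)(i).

Apply the permutations in order: p(i) = b, then q(b) = c, then r(c) = j. So (pqr)(i) = j.

j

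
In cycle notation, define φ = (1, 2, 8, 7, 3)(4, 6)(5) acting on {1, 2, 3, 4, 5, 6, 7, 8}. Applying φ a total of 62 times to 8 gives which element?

3

8 lies in the 5-cycle (1, 2, 8, 7, 3).
On a 5-cycle, φ^5 is the identity, so φ^62 = φ^2 there (62 ≡ 2 mod 5).
Stepping 2 places around the cycle: 8 → 7 → 3.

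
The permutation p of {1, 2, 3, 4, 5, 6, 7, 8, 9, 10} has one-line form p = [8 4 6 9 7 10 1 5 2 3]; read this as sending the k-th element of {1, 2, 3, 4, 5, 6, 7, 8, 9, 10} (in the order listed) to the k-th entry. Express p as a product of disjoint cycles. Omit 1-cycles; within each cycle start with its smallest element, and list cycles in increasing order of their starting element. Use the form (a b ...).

From 1: 1 → 8 → 5 → 7 → 1, closing the cycle (1 8 5 7).
Continuing from each remaining unvisited element yields (1 8 5 7)(2 4 9)(3 6 10).

(1 8 5 7)(2 4 9)(3 6 10)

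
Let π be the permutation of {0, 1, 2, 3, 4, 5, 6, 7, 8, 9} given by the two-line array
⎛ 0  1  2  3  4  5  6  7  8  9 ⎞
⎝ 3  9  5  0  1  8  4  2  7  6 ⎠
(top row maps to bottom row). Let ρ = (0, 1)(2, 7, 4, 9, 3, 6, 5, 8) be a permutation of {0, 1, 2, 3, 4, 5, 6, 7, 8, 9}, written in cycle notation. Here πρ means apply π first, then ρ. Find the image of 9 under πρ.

5

π(9) = 6, then ρ(6) = 5; composing gives (πρ)(9) = 5.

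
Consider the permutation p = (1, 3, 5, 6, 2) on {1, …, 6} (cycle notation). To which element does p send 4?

4 does not appear in any cycle of p, so it is a fixed point: p(4) = 4.

4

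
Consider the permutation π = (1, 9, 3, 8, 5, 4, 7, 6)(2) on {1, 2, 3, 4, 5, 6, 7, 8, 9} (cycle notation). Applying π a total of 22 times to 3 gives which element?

1

3 lies in the 8-cycle (1, 9, 3, 8, 5, 4, 7, 6).
Powers repeat with period 8 on this cycle, and 22 mod 8 = 6, so π^22(3) = π^6(3).
Advancing 6 steps from 3: 3 → 8 → 5 → 4 → 7 → 6 → 1.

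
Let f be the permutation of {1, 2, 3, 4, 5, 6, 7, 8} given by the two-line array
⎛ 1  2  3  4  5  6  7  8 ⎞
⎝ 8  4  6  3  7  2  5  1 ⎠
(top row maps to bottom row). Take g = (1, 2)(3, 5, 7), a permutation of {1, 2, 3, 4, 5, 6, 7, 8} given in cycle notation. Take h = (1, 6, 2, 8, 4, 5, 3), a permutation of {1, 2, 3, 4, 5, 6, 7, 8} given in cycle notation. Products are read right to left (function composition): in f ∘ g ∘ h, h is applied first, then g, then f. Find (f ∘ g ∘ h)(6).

Chase 6: h(6) = 2; g(2) = 1; f(1) = 8. Hence (f ∘ g ∘ h)(6) = 8.

8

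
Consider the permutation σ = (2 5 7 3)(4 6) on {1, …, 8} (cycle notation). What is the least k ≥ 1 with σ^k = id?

4

The disjoint cycles have lengths 4, 2, 1, 1.
The order of σ is the least common multiple of its cycle lengths: lcm(4, 2) = 4.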